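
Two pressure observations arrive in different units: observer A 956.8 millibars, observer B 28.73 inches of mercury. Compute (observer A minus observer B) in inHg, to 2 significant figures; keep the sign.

-0.48 inHg

observer A: 956.8 mb = 28.2543 inHg.
Difference: 28.2543 − 28.7300 = -0.48 inHg.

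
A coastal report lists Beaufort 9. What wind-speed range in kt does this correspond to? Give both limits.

41 to 47 kt

Beaufort 9 (strong gale) spans 41–47 knots.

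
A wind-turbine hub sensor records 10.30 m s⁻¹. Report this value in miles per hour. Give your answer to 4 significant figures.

1 m/s = 2.23694 mph, so 10.30 × 2.23694 = 23.04 mph.

23.04 mph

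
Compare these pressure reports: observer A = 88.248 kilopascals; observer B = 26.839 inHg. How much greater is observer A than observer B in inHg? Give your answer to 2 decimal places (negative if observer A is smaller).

observer A: 88.248 kPa = 26.0596 inHg.
Difference: 26.0596 − 26.8390 = -0.78 inHg.

-0.78 inHg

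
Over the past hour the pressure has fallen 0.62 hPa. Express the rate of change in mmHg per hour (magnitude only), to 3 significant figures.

0.465 mmHg per hour

0.62 hPa / 1 h × 0.750062 mmHg/hPa = 0.465 mmHg/h.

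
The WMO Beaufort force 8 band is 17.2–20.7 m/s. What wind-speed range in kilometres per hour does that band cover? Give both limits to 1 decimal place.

61.9 to 74.5 km/h

17.2–20.7 m/s × 3.6 = 61.9–74.5 km/h.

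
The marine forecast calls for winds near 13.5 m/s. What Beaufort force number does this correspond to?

13.5 m/s lies in the Beaufort 6 band (strong breeze, 10.8–13.8 m/s).

Beaufort force 6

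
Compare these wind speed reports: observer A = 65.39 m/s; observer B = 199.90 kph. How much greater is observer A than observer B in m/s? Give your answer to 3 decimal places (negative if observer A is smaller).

observer B: 199.90 km/h = 55.52778 m/s.
Difference: 65.39000 − 55.52778 = 9.862 m/s.

9.862 m/s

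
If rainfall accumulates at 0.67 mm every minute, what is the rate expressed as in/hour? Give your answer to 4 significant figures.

0.67 mm/minute × 0.0393701 in/mm × 60 minute/hour = 1.583 in/hour.

1.583 in/hour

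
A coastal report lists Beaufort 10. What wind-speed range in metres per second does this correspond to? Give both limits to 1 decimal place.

Beaufort 10 (storm) spans 24.5–28.4 m/s.

24.5 to 28.4 m/s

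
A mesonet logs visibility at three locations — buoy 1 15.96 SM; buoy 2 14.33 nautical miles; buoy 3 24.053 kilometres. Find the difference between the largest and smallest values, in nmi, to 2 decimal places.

buoy 1: 15.96 SM = 13.8689 nmi.
buoy 3: 24.053 km = 12.9876 nmi.
Spread: 14.3300 − 12.9876 = 1.34 nmi.

1.34 nmi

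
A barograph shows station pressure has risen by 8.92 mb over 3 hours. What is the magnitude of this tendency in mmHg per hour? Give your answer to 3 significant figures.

2.23 mmHg per hour

8.92 mb / 3 h × 0.750062 mmHg/mb = 2.23 mmHg/h.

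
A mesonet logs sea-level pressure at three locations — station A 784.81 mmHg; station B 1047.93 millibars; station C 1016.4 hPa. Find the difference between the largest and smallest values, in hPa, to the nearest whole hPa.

station A: 784.81 mmHg = 1046.33 hPa.
station B: 1047.93 mb = 1047.93 hPa.
Spread: 1047.93 − 1016.40 = 32 hPa.

32 hPa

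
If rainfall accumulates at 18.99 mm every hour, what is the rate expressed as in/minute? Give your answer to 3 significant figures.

18.99 mm/hour × 0.0393701 in/mm × 0.0166667 hour/minute = 0.0125 in/minute.

0.0125 in/minute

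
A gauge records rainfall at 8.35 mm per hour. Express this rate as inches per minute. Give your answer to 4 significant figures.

8.35 mm/hour × 0.0393701 in/mm × 0.0166667 hour/minute = 0.005479 in/minute.

0.005479 in/minute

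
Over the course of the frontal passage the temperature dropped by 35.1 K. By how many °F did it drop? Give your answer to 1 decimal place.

Converting a difference, only the 9/5 scale factor applies: Δ°F = 35.1 × 1.8 = 63.2 °F.

63.2 °F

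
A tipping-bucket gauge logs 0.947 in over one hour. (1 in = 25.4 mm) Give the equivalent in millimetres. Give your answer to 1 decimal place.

24.1 mm

1 in = 25.4 mm, so 0.947 × 25.4 = 24.1 mm.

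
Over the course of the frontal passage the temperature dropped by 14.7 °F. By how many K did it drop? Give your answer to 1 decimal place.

8.2 K

For a temperature change the 32° offset cancels: ΔK = 14.7 × 0.5556 = 8.2 K.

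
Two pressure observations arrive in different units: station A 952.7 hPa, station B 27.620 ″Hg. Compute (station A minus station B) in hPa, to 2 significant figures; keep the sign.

station B: 27.620 inHg = 935.32 hPa.
Difference: 952.70 − 935.32 = 17 hPa.

17 hPa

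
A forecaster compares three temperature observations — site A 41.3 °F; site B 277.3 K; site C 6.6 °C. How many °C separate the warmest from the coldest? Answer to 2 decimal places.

2.45 °C

site A: 41.3 °F = 5.167 °C.
site B: 277.3 K = 4.150 °C.
Spread: 6.600 − 4.150 = 2.450 °C.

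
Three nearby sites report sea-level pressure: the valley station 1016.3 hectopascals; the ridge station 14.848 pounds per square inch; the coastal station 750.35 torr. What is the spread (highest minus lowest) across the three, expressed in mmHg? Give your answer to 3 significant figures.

17.5 mmHg

the valley station: 1016.3 hPa = 762.288 mmHg.
the ridge station: 14.848 psi = 767.863 mmHg.
Spread: 767.863 − 750.350 = 17.5 mmHg.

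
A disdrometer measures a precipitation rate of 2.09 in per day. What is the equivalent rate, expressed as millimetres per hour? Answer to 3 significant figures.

2.09 in/day × 25.4 mm/in × 0.0416667 day/hour = 2.21 mm/hour.

2.21 mm/hour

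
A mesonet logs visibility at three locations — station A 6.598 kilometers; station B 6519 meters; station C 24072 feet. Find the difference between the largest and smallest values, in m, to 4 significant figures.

818.1 m

station A: 6.598 km = 6598.000 m.
station C: 24072 ft = 7337.146 m.
Spread: 7337.146 − 6519.000 = 818.1 m.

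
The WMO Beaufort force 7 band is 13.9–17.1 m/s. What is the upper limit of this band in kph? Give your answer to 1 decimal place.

61.6 km/h

13.9–17.1 m/s × 3.6 = 50.0–61.6 km/h.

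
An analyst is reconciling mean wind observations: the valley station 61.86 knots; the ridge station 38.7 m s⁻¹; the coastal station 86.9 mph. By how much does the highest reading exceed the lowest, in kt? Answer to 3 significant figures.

13.7 kt

the ridge station: 38.7 m/s = 75.227 kt.
the coastal station: 86.9 mph = 75.514 kt.
Spread: 75.514 − 61.860 = 13.7 kt.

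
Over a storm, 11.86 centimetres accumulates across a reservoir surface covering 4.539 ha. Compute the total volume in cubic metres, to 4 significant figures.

Depth: 11.86 cm × 10 = 118.6 mm.
Area: 4.539 ha = 45390 m².
1 mm over 1 m² is 1 L, so volume = 118.6 × 45390 = 5383254 L = 5383 m³.

5383 cubic metres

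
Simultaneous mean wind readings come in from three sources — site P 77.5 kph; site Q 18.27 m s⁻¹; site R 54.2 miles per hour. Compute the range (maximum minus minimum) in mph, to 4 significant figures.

13.33 mph

site P: 77.5 km/h = 48.1563 mph.
site Q: 18.27 m/s = 40.8688 mph.
Spread: 54.2000 − 40.8688 = 13.33 mph.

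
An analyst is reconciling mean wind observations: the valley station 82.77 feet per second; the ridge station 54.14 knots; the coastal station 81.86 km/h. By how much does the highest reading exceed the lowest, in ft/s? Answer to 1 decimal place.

the ridge station: 54.14 kt = 91.378 ft/s.
the coastal station: 81.86 km/h = 74.603 ft/s.
Spread: 91.378 − 74.603 = 16.8 ft/s.

16.8 ft/s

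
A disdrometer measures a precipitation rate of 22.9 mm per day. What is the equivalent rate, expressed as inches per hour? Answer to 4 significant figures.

0.03757 in/hour

22.9 mm/day × 0.0393701 in/mm × 0.0416667 day/hour = 0.03757 in/hour.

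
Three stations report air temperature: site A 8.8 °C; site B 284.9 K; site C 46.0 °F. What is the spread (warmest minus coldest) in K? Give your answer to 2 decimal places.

3.97 K

site B: 284.9 K = 11.750 °C.
site C: 46.0 °F = 7.778 °C.
Spread: 11.750 − 7.778 = 3.972 °C.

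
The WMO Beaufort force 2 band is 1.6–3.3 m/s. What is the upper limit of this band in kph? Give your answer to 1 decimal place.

11.9 km/h

1.6–3.3 m/s × 3.6 = 5.8–11.9 km/h.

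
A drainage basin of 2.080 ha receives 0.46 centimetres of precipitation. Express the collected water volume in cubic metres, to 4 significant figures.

95.68 cubic metres

Depth: 0.46 cm × 10 = 4.6 mm.
Area: 2.080 ha = 20800 m².
1 mm over 1 m² is 1 L, so volume = 4.6 × 20800 = 95680 L = 95.68 m³.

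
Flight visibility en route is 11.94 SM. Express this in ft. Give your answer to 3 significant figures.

1 SM = 5280 ft, so 11.94 × 5280 = 63000 ft.

63000 ft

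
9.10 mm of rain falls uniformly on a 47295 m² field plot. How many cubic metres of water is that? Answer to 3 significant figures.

430 cubic metres

1 mm over 1 m² is 1 L, so volume = 9.1 × 47295 = 430384.5 L = 430 m³.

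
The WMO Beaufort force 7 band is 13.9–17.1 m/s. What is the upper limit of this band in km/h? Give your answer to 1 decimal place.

13.9–17.1 m/s × 3.6 = 50.0–61.6 km/h.

61.6 km/h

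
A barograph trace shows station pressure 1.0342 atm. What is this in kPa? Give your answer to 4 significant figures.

1 atm = 101.325 kPa, so 1.0342 × 101.325 = 104.8 kPa.

104.8 kPa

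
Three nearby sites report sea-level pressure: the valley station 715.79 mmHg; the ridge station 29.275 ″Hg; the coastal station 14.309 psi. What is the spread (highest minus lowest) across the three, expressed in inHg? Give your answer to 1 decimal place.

the valley station: 715.79 mmHg = 28.181 inHg.
the coastal station: 14.309 psi = 29.133 inHg.
Spread: 29.275 − 28.181 = 1.1 inHg.

1.1 inHg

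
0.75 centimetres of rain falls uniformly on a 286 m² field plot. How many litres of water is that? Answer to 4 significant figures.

Depth: 0.75 cm × 10 = 7.5 mm.
1 mm over 1 m² is 1 L, so volume = 7.5 × 286 = 2145 L.

2145 litres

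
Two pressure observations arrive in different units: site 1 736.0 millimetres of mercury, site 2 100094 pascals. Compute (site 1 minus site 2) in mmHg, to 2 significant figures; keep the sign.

-15 mmHg

site 2: 100094 Pa = 750.77 mmHg.
Difference: 736.00 − 750.77 = -15 mmHg.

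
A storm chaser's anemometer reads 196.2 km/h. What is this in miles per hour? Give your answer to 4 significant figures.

121.9 mph

1 km/h = 0.621371 mph, so 196.2 × 0.621371 = 121.9 mph.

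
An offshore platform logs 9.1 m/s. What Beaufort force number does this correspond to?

9.1 m/s lies in the Beaufort 5 band (fresh breeze, 8.0–10.7 m/s).

Beaufort force 5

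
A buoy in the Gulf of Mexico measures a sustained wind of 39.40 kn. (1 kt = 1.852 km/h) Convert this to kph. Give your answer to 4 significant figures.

72.97 km/h

1 kt = 1.852 km/h, so 39.40 × 1.852 = 72.97 km/h.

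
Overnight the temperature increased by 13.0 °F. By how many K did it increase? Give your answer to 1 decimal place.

7.2 K

Converting a difference, only the 9/5 scale factor applies: ΔK = 13.0 × 0.5556 = 7.2 K.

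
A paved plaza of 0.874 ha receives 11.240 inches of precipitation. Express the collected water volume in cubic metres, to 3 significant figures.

2500 cubic metres

Depth: 11.240 in × 25.4 = 285.496 mm.
Area: 0.874 ha = 8740 m².
1 mm over 1 m² is 1 L, so volume = 285.496 × 8740 = 2495235 L = 2500 m³.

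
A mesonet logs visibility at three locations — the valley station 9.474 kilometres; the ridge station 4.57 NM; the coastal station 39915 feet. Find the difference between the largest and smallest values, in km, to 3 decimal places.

3.702 km

the ridge station: 4.57 nmi = 8.46364 km.
the coastal station: 39915 ft = 12.16609 km.
Spread: 12.16609 − 8.46364 = 3.702 km.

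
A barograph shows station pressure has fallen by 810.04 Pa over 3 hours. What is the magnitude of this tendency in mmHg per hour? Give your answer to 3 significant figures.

2.03 mmHg per hour

810.04 Pa / 3 h × 0.00750062 mmHg/Pa = 2.03 mmHg/h.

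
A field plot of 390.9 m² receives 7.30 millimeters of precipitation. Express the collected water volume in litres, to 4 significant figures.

1 mm over 1 m² is 1 L, so volume = 7.3 × 390.9 = 2853.57 L ≈ 2854 L.

2854 litres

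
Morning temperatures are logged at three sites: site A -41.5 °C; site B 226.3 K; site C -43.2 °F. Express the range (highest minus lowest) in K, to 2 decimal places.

5.35 K

site B: 226.3 K = -46.850 °C.
site C: -43.2 °F = -41.778 °C.
Spread: (-41.500) − (-46.850) = 5.350 °C.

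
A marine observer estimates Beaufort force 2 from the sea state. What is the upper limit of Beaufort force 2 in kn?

6 kt

Beaufort 2 (light breeze) spans 4–6 knots.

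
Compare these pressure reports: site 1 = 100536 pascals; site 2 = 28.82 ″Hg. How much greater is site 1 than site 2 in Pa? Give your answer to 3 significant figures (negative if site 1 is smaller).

2940 Pa

site 2: 28.82 inHg = 97595.73 Pa.
Difference: 100536.00 − 97595.73 = 2940 Pa.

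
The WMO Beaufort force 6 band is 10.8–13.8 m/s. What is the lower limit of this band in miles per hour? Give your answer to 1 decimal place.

10.8–13.8 m/s × 2.237 = 24.2–30.9 mph.

24.2 mph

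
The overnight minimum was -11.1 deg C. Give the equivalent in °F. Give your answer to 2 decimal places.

°F = °C × 9/5 + 32 = -11.1 × 1.8 + 32 = 12.02 °F.

12.02 °F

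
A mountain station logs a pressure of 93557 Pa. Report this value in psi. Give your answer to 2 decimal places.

13.57 psi

1 Pa = 0.000145038 psi, so 93557 × 0.000145038 = 13.57 psi.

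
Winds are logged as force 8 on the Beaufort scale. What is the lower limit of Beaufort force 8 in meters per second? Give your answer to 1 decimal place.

Beaufort 8 (gale) spans 17.2–20.7 m/s.

17.2 m/s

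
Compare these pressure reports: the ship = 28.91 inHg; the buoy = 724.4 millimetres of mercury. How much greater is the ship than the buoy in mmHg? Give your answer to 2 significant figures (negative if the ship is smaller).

9.9 mmHg

the ship: 28.91 inHg = 734.314 mmHg.
Difference: 734.314 − 724.400 = 9.9 mmHg.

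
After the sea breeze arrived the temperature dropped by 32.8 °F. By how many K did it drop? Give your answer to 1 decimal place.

For a temperature change the 32° offset cancels: ΔK = 32.8 × 0.5556 = 18.2 K.

18.2 K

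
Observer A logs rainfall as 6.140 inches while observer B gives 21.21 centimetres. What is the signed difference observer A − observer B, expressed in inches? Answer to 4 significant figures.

-2.210 in

observer B: 21.21 cm = 8.35039 in.
Difference: 6.14000 − 8.35039 = -2.210 in.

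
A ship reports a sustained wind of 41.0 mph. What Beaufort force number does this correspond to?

Beaufort force 8

41.0 mph = 18.3 m/s, which is Beaufort 8 (gale, 17.2–20.7 m/s).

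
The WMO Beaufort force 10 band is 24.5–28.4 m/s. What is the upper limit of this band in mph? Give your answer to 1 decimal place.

24.5–28.4 m/s × 2.237 = 54.8–63.5 mph.

63.5 mph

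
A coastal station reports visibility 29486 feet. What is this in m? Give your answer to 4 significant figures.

8987 m

1 ft = 0.3048 m, so 29486 × 0.3048 = 8987 m.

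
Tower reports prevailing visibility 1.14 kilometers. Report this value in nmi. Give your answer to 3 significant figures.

1 km = 0.539957 nmi, so 1.14 × 0.539957 = 0.616 nmi.

0.616 nmi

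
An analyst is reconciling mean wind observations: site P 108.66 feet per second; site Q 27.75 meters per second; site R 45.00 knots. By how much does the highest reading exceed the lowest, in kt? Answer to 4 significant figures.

19.38 kt

site P: 108.66 ft/s = 64.3793 kt.
site Q: 27.75 m/s = 53.9417 kt.
Spread: 64.3793 − 45.0000 = 19.38 kt.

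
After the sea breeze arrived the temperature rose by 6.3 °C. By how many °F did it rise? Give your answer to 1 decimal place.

A change of 1 °C equals a change of 1.8 °F: Δ°F = 6.3 × 1.8 = 11.3 °F.

11.3 °F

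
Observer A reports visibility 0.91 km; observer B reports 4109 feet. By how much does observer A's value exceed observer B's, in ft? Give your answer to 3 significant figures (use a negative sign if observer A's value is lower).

-1120 ft

observer A: 0.91 km = 2985.56 ft.
Difference: 2985.56 − 4109.00 = -1120 ft.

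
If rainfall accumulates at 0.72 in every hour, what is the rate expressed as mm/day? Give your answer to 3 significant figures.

439 mm/day

0.72 in/hour × 25.4 mm/in × 24 hour/day = 439 mm/day.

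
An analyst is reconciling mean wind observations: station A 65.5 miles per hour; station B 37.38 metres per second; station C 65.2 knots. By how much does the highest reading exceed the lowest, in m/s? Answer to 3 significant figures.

8.10 m/s

station A: 65.5 mph = 29.2811 m/s.
station C: 65.2 kt = 33.5418 m/s.
Spread: 37.3800 − 29.2811 = 8.10 m/s.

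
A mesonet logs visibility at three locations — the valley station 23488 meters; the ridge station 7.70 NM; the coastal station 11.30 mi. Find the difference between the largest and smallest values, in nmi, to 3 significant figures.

the valley station: 23488 m = 12.6825 nmi.
the coastal station: 11.30 SM = 9.8194 nmi.
Spread: 12.6825 − 7.7000 = 4.98 nmi.

4.98 nmi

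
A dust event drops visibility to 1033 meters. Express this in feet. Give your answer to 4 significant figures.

3389 ft

1 m = 3.28084 ft, so 1033 × 3.28084 = 3389 ft.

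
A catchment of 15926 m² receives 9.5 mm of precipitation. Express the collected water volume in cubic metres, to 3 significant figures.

151 cubic metres

1 mm over 1 m² is 1 L, so volume = 9.5 × 15926 = 151297 L = 151 m³.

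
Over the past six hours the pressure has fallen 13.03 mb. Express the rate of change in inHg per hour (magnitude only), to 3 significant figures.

0.0641 inHg per hour

13.03 mb / 6 h × 0.02953 inHg/mb = 0.0641 inHg/h.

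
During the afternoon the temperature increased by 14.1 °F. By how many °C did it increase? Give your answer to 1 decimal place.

For a temperature change the 32° offset cancels: Δ°C = 14.1 × 0.5556 = 7.8 °C.

7.8 °C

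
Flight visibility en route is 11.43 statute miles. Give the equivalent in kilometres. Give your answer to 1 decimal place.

18.4 km

1 SM = 1.60934 km, so 11.43 × 1.60934 = 18.4 km.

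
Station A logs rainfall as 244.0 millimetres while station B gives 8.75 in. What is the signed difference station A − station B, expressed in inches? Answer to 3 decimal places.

station A: 244.0 mm = 9.60630 in.
Difference: 9.60630 − 8.75000 = 0.856 in.

0.856 in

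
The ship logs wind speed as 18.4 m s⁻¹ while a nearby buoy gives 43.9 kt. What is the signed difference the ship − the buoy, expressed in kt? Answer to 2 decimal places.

the ship: 18.4 m/s = 35.7667 kt.
Difference: 35.7667 − 43.9000 = -8.13 kt.

-8.13 kt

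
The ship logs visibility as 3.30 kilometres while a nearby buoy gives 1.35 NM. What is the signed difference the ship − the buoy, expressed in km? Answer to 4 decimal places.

the buoy: 1.35 nmi = 2.500200 km.
Difference: 3.300000 − 2.500200 = 0.7998 km.

0.7998 km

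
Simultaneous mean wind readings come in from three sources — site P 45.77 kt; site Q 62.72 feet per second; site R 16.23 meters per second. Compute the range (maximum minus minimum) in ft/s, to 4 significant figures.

site P: 45.77 kt = 77.2511 ft/s.
site R: 16.23 m/s = 53.2480 ft/s.
Spread: 77.2511 − 53.2480 = 24.00 ft/s.

24.00 ft/s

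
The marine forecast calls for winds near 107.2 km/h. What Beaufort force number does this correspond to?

107.2 km/h = 29.8 m/s, which is Beaufort 11 (violent storm, 28.5–32.6 m/s).

Beaufort force 11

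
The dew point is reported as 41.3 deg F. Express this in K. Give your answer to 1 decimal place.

First to °C: 5.17 °C.
Then to K: 278.3 K.

278.3 K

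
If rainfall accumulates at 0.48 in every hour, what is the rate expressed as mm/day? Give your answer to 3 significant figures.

293 mm/day

0.48 in/hour × 25.4 mm/in × 24 hour/day = 293 mm/day.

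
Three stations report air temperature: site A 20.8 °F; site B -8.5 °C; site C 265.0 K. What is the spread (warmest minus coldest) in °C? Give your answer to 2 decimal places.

2.28 °C

site A: 20.8 °F = -6.222 °C.
site C: 265.0 K = -8.150 °C.
Spread: (-6.222) − (-8.500) = 2.278 °C.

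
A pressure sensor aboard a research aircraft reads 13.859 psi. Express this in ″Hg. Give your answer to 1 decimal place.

1 psi = 2.03602 inHg, so 13.859 × 2.03602 = 28.2 inHg.

28.2 inHg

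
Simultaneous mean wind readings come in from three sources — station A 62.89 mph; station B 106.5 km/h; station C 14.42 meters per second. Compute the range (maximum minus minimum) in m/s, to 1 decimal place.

station A: 62.89 mph = 28.114 m/s.
station B: 106.5 km/h = 29.583 m/s.
Spread: 29.583 − 14.420 = 15.2 m/s.

15.2 m/s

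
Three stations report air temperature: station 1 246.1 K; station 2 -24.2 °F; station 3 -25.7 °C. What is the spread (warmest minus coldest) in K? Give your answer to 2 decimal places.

station 1: 246.1 K = -27.050 °C.
station 2: -24.2 °F = -31.222 °C.
Spread: (-25.700) − (-31.222) = 5.522 °C.

5.52 K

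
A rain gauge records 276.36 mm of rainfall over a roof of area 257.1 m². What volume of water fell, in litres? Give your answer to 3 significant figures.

71100 litres

1 mm over 1 m² is 1 L, so volume = 276.36 × 257.1 = 71052.156 L ≈ 71100 L.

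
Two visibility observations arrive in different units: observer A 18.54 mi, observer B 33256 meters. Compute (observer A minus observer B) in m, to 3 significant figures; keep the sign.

observer A: 18.54 SM = 29837.24 m.
Difference: 29837.24 − 33256.00 = -3420 m.

-3420 m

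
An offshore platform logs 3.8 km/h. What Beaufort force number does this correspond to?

Beaufort force 1

3.8 km/h = 1.1 m/s, which is Beaufort 1 (light air, 0.3–1.5 m/s).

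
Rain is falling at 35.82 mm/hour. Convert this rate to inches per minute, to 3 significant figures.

0.0235 in/minute

35.82 mm/hour × 0.0393701 in/mm × 0.0166667 hour/minute = 0.0235 in/minute.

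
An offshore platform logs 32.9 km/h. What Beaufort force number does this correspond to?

32.9 km/h = 9.1 m/s, which is Beaufort 5 (fresh breeze, 8.0–10.7 m/s).

Beaufort force 5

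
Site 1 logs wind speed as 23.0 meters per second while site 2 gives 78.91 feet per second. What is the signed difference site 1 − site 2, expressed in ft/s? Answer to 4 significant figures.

site 1: 23.0 m/s = 75.45932 ft/s.
Difference: 75.45932 − 78.91000 = -3.451 ft/s.

-3.451 ft/s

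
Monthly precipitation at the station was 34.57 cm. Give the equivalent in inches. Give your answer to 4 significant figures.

1 cm = 0.393701 in, so 34.57 × 0.393701 = 13.61 in.

13.61 in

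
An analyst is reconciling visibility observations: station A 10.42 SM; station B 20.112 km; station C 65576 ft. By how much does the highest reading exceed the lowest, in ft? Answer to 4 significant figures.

station A: 10.42 SM = 55017.60 ft.
station B: 20.112 km = 65984.25 ft.
Spread: 65984.25 − 55017.60 = 10970 ft.

10970 ft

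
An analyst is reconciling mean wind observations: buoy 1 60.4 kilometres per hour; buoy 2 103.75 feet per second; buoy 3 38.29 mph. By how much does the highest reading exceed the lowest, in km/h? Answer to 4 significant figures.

53.44 km/h

buoy 2: 103.75 ft/s = 113.8428 km/h.
buoy 3: 38.29 mph = 61.6218 km/h.
Spread: 113.8428 − 60.4000 = 53.44 km/h.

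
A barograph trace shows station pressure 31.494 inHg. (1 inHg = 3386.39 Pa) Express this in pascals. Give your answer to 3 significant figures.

1 inHg = 3386.39 Pa, so 31.494 × 3386.39 = 107000 Pa.

107000 Pa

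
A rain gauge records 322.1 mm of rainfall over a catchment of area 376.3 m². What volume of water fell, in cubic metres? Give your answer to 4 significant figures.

1 mm over 1 m² is 1 L, so volume = 322.1 × 376.3 = 121206.23 L = 121.2 m³.

121.2 cubic metres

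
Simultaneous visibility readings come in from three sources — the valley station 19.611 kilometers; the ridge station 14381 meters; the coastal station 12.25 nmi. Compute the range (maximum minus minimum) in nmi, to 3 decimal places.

4.485 nmi

the valley station: 19.611 km = 10.58909 nmi.
the ridge station: 14381 m = 7.76512 nmi.
Spread: 12.25000 − 7.76512 = 4.485 nmi.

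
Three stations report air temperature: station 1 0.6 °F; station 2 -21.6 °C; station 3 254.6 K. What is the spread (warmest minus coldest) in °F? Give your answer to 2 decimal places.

station 1: 0.6 °F = -17.444 °C.
station 3: 254.6 K = -18.550 °C.
Spread: (-17.444) − (-21.600) = 4.156 °C = 7.48 °F.

7.48 °F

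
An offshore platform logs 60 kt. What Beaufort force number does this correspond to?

Beaufort force 11

60 kt lies in the Beaufort 11 band (violent storm, 56–63 kt).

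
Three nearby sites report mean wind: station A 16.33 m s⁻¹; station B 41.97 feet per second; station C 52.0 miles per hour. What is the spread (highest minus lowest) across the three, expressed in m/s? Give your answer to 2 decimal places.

10.45 m/s

station B: 41.97 ft/s = 12.7925 m/s.
station C: 52.0 mph = 23.2461 m/s.
Spread: 23.2461 − 12.7925 = 10.45 m/s.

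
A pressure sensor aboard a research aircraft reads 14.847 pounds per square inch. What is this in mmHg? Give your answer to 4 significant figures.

1 psi = 51.7149 mmHg, so 14.847 × 51.7149 = 767.8 mmHg.

767.8 mmHg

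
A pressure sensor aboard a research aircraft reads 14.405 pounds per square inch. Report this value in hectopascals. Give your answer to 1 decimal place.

993.2 hPa

1 psi = 68.9476 hPa, so 14.405 × 68.9476 = 993.2 hPa.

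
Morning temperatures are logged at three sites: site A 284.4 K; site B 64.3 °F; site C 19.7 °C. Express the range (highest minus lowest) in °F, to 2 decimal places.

site A: 284.4 K = 11.250 °C.
site B: 64.3 °F = 17.944 °C.
Spread: 19.700 − 11.250 = 8.450 °C = 15.21 °F.

15.21 °F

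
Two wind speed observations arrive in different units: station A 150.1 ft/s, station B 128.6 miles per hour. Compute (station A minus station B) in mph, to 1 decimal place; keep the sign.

station A: 150.1 ft/s = 102.341 mph.
Difference: 102.341 − 128.600 = -26.3 mph.

-26.3 mph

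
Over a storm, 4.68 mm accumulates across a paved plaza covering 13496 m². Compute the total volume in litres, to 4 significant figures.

1 mm over 1 m² is 1 L, so volume = 4.68 × 13496 = 63161.28 L ≈ 63160 L.

63160 litres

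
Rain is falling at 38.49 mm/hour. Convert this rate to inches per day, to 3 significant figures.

38.49 mm/hour × 0.0393701 in/mm × 24 hour/day = 36.4 in/day.

36.4 in/day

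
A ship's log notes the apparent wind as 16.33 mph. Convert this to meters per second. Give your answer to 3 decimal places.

7.300 m/s

1 mph = 0.44704 m/s, so 16.33 × 0.44704 = 7.300 m/s.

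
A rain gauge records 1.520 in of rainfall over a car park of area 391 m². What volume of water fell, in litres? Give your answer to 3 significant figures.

Depth: 1.520 in × 25.4 = 38.608 mm.
1 mm over 1 m² is 1 L, so volume = 38.608 × 391 = 15095.728 L ≈ 15100 L.

15100 litres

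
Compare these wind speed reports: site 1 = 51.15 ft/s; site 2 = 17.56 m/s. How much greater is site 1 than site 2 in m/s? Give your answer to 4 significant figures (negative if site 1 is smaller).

site 1: 51.15 ft/s = 15.59052 m/s.
Difference: 15.59052 − 17.56000 = -1.969 m/s.

-1.969 m/s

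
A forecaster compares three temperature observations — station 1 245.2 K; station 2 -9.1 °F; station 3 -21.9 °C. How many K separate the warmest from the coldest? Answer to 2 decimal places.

station 1: 245.2 K = -27.950 °C.
station 2: -9.1 °F = -22.833 °C.
Spread: (-21.900) − (-27.950) = 6.050 °C.

6.05 K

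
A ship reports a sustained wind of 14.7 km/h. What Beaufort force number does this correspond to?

Beaufort force 3

14.7 km/h = 4.1 m/s, which is Beaufort 3 (gentle breeze, 3.4–5.4 m/s).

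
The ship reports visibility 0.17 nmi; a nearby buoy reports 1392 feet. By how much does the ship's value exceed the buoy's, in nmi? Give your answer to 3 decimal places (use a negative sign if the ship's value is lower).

the buoy: 1392 ft = 0.22909 nmi.
Difference: 0.17000 − 0.22909 = -0.059 nmi.

-0.059 nmi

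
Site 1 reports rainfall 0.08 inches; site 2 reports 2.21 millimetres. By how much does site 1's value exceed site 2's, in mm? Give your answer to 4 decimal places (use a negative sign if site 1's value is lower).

site 1: 0.08 in = 2.032000 mm.
Difference: 2.032000 − 2.210000 = -0.1780 mm.

-0.1780 mm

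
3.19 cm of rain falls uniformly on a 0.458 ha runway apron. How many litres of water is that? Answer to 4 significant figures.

Depth: 3.19 cm × 10 = 31.9 mm.
Area: 0.458 ha = 4580 m².
1 mm over 1 m² is 1 L, so volume = 31.9 × 4580 = 146102 L ≈ 146100 L.

146100 litres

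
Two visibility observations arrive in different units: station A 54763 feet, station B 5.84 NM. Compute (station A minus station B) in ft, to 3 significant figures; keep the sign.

station B: 5.84 nmi = 35484.51 ft.
Difference: 54763.00 − 35484.51 = 19300 ft.

19300 ft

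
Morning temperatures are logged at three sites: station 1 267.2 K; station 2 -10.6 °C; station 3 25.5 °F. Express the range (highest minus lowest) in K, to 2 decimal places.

6.99 K

station 1: 267.2 K = -5.950 °C.
station 3: 25.5 °F = -3.611 °C.
Spread: (-3.611) − (-10.600) = 6.989 °C.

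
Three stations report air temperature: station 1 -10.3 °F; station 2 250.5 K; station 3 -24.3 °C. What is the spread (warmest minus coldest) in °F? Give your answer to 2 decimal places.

2.97 °F

station 1: -10.3 °F = -23.500 °C.
station 2: 250.5 K = -22.650 °C.
Spread: (-22.650) − (-24.300) = 1.650 °C = 2.97 °F.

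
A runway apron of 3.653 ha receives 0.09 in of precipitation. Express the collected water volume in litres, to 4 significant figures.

Depth: 0.09 in × 25.4 = 2.286 mm.
Area: 3.653 ha = 36530 m².
1 mm over 1 m² is 1 L, so volume = 2.286 × 36530 = 83507.58 L ≈ 83510 L.

83510 litres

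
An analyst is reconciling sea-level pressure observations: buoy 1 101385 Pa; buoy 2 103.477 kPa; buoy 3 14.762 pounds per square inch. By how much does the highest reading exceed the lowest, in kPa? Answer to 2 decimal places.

2.09 kPa

buoy 1: 101385 Pa = 101.3850 kPa.
buoy 3: 14.762 psi = 101.7804 kPa.
Spread: 103.4770 − 101.3850 = 2.09 kPa.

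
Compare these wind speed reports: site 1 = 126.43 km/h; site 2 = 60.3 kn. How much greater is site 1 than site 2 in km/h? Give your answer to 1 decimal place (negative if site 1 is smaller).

14.8 km/h

site 2: 60.3 kt = 111.676 km/h.
Difference: 126.430 − 111.676 = 14.8 km/h.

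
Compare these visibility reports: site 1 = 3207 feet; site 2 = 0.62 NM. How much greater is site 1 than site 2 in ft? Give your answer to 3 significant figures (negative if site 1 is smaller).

site 2: 0.62 nmi = 3767.19 ft.
Difference: 3207.00 − 3767.19 = -560 ft.

-560 ft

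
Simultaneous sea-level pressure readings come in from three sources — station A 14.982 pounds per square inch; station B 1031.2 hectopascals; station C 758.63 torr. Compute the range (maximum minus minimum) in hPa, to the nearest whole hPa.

22 hPa

station A: 14.982 psi = 1032.97 hPa.
station C: 758.63 mmHg = 1011.42 hPa.
Spread: 1032.97 − 1011.42 = 22 hPa.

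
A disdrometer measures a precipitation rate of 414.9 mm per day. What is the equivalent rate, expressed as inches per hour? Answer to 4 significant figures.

414.9 mm/day × 0.0393701 in/mm × 0.0416667 day/hour = 0.6806 in/hour.

0.6806 in/hour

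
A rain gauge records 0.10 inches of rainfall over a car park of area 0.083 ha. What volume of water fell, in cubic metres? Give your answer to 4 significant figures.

Depth: 0.10 in × 25.4 = 2.54 mm.
Area: 0.083 ha = 830 m².
1 mm over 1 m² is 1 L, so volume = 2.54 × 830 = 2108.2 L = 2.108 m³.

2.108 cubic metres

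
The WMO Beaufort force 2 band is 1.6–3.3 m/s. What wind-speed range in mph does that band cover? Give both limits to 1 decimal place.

3.6 to 7.4 mph

1.6–3.3 m/s × 2.237 = 3.6–7.4 mph.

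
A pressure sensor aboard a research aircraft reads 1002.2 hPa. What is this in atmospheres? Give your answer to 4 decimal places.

0.9891 atm

1 hPa = 0.000986923 atm, so 1002.2 × 0.000986923 = 0.9891 atm.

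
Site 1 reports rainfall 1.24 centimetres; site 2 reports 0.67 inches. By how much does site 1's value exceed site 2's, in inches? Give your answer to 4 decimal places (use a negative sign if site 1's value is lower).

site 1: 1.24 cm = 0.488189 in.
Difference: 0.488189 − 0.670000 = -0.1818 in.

-0.1818 in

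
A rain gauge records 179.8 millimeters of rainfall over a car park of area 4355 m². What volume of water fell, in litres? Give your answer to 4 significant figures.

1 mm over 1 m² is 1 L, so volume = 179.8 × 4355 = 783029 L ≈ 783000 L.

783000 litres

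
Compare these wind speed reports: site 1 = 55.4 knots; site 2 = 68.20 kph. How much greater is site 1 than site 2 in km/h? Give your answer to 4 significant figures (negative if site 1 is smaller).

34.40 km/h

site 1: 55.4 kt = 102.6008 km/h.
Difference: 102.6008 − 68.2000 = 34.40 km/h.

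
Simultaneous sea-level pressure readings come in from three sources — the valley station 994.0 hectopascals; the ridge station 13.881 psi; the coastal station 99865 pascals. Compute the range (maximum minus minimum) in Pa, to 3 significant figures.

4160 Pa

the valley station: 994.0 hPa = 99400.00 Pa.
the ridge station: 13.881 psi = 95706.13 Pa.
Spread: 99865.00 − 95706.13 = 4160 Pa.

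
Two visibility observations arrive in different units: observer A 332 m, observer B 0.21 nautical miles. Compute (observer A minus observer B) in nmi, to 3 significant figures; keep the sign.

-0.0307 nmi

observer A: 332 m = 0.179266 nmi.
Difference: 0.179266 − 0.210000 = -0.0307 nmi.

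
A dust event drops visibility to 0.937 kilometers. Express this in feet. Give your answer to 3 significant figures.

3070 ft

1 km = 3280.84 ft, so 0.937 × 3280.84 = 3070 ft.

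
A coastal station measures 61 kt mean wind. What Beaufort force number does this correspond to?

Beaufort force 11

61 kt lies in the Beaufort 11 band (violent storm, 56–63 kt).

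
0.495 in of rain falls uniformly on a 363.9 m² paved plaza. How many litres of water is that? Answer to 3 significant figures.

Depth: 0.495 in × 25.4 = 12.573 mm.
1 mm over 1 m² is 1 L, so volume = 12.573 × 363.9 = 4575.3147 L ≈ 4580 L.

4580 litres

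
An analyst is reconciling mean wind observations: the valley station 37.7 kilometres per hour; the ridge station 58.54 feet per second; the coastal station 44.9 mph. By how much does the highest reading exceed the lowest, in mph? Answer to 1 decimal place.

21.5 mph

the valley station: 37.7 km/h = 23.426 mph.
the ridge station: 58.54 ft/s = 39.914 mph.
Spread: 44.900 − 23.426 = 21.5 mph.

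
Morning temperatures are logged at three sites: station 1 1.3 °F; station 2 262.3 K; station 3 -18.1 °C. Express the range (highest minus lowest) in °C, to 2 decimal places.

7.25 °C

station 1: 1.3 °F = -17.056 °C.
station 2: 262.3 K = -10.850 °C.
Spread: (-10.850) − (-18.100) = 7.250 °C.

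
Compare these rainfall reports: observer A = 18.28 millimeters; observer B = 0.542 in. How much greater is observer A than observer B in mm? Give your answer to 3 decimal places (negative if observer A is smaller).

observer B: 0.542 in = 13.76680 mm.
Difference: 18.28000 − 13.76680 = 4.513 mm.

4.513 mm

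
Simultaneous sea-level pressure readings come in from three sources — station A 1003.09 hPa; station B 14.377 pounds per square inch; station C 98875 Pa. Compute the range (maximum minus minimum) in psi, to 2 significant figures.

0.21 psi

station A: 1003.09 hPa = 14.5486 psi.
station C: 98875 Pa = 14.3406 psi.
Spread: 14.5486 − 14.3406 = 0.21 psi.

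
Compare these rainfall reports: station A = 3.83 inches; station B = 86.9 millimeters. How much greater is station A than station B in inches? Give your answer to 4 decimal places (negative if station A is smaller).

0.4087 in

station B: 86.9 mm = 3.421260 in.
Difference: 3.830000 − 3.421260 = 0.4087 in.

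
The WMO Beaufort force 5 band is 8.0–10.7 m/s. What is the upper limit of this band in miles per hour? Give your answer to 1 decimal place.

23.9 mph

8.0–10.7 m/s × 2.237 = 17.9–23.9 mph.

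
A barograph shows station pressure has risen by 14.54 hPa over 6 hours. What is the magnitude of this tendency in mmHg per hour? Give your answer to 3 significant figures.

14.54 hPa / 6 h × 0.750062 mmHg/hPa = 1.82 mmHg/h.

1.82 mmHg per hour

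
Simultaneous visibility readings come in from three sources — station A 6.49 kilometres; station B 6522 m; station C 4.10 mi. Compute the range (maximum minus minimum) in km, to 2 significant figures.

station B: 6522 m = 6.5220 km.
station C: 4.10 SM = 6.5983 km.
Spread: 6.5983 − 6.4900 = 0.11 km.

0.11 km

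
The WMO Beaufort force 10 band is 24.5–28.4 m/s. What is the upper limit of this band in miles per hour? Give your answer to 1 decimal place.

63.5 mph

24.5–28.4 m/s × 2.237 = 54.8–63.5 mph.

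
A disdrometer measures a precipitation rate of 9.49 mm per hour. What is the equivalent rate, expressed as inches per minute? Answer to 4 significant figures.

0.006227 in/minute

9.49 mm/hour × 0.0393701 in/mm × 0.0166667 hour/minute = 0.006227 in/minute.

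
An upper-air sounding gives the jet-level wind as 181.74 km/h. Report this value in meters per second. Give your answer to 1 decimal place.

1 km/h = 0.277778 m/s, so 181.74 × 0.277778 = 50.5 m/s.

50.5 m/s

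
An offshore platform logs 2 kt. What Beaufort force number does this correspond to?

2 kt lies in the Beaufort 1 band (light air, 1–3 kt).

Beaufort force 1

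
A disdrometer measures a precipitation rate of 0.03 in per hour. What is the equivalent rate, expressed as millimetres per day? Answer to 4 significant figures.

18.29 mm/day

0.03 in/hour × 25.4 mm/in × 24 hour/day = 18.29 mm/day.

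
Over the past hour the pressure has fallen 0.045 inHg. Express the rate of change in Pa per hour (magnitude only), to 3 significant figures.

0.045 inHg / 1 h × 3386.39 Pa/inHg = 152 Pa/h.

152 Pa per hour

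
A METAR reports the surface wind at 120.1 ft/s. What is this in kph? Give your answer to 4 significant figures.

1 ft/s = 1.09728 km/h, so 120.1 × 1.09728 = 131.8 km/h.

131.8 km/h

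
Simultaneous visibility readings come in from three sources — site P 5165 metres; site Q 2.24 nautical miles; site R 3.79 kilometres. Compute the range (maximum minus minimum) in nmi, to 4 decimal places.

site P: 5165 m = 2.788877 nmi.
site R: 3.79 km = 2.046436 nmi.
Spread: 2.788877 − 2.046436 = 0.7424 nmi.

0.7424 nmi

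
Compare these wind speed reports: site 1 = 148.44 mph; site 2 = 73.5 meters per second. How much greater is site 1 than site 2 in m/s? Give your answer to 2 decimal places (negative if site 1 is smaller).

site 1: 148.44 mph = 66.3586 m/s.
Difference: 66.3586 − 73.5000 = -7.14 m/s.

-7.14 m/s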